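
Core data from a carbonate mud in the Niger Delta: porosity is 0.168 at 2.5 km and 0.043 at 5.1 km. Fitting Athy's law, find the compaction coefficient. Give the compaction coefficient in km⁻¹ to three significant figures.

Athy: n(Z) = n₀ e^(−kZ) ⇒ n₁/n₂ = e^{k(Z₂−Z₁)} ⇒ k = ln(n₁/n₂)/(Z₂−Z₁)
k = ln(0.168/0.043) / (5.1 − 2.5) = ln(3.907) / 2.6 = 1.3628 / 2.6 = 0.5241 km⁻¹

0.524 km⁻¹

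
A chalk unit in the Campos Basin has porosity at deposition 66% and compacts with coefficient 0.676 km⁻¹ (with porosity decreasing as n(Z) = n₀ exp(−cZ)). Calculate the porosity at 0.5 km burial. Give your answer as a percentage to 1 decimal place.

n = n₀·exp(−c·Z) = 0.66 × exp(−0.676 × 0.5) = 0.66 × exp(−0.338)
  = 0.66 × 0.7132 = 0.4707

47.1%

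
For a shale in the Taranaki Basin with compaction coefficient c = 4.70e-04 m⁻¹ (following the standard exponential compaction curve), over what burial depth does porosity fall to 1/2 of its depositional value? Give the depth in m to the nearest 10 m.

1470 m

Working in km (1 km = 1000 m; c in km⁻¹ = c in m⁻¹ × 1000):
φ/φ₀ = 1/2 ⇒ exp(−c·d) = 1/2 ⇒ d = ln(2) / c
d = 0.6931 / 0.47 = 1.475 km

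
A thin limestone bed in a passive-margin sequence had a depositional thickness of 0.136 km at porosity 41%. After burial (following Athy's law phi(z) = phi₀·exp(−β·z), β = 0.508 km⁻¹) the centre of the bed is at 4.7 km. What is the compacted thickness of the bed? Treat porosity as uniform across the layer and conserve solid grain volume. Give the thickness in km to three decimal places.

Porosity at 4.7 km: phi = 0.41·exp(−0.508×4.7) = 0.0377
Solid-volume conservation: h(1−phi) = h₀(1−phi₀) ⇒ h = h₀·(1−phi₀)/(1−phi)
h = 0.136 × (1 − 0.41)/(1 − 0.0377) = 0.136 × 0.6131 = 0.0834 km

0.083 km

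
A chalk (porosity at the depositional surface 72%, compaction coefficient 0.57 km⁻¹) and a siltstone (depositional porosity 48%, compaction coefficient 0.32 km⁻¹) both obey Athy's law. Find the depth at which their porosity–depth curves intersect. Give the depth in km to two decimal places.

Set phi₀ₐ e^(−cₐZ) = phi₀ᵦ e^(−cᵦZ) ⇒ ln(phi₀ₐ/phi₀ᵦ) = (cₐ − cᵦ)·Z
Z = ln(0.72/0.48) / (0.57 − 0.32) = 0.4055 / 0.25 = 1.622 km

1.62 km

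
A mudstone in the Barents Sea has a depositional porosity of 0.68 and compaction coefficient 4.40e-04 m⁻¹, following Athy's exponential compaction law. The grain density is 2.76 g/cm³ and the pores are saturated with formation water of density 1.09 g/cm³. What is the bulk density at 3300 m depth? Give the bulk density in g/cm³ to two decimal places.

2.49 g/cm³

Working in km (1 km = 1000 m; β in km⁻¹ = β in m⁻¹ × 1000):
Porosity at depth: φ = 0.68·exp(−0.44×3.3) = 0.68×0.2341 = 0.1592
Bulk density: ρ_b = (1−φ)ρ_g + φ·ρ_f = 0.8408×2.76 + 0.1592×1.09
       = 2.321 + 0.174 = 2.494 g/cm³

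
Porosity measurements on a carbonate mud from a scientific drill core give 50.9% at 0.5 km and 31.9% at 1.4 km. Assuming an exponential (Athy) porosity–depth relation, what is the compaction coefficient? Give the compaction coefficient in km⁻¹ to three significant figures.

Athy: φ(z) = φ₀ e^(−βz) ⇒ φ₁/φ₂ = e^{β(z₂−z₁)} ⇒ β = ln(φ₁/φ₂)/(z₂−z₁)
β = ln(0.509/0.319) / (1.4 − 0.5) = ln(1.596) / 0.9 = 0.4673 / 0.9 = 0.5192 km⁻¹

0.519 km⁻¹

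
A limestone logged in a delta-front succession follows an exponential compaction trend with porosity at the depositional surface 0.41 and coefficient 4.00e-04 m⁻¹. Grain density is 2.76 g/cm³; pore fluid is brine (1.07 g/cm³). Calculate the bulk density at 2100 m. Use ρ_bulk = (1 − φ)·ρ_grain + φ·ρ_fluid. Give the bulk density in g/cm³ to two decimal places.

Working in km (1 km = 1000 m; β in km⁻¹ = β in m⁻¹ × 1000):
Porosity at depth: n = 0.41·exp(−0.4×2.1) = 0.41×0.4317 = 0.1770
Bulk density: ρ_b = (1−n)ρ_g + n·ρ_f = 0.8230×2.76 + 0.1770×1.07
       = 2.271 + 0.189 = 2.461 g/cm³

2.46 g/cm³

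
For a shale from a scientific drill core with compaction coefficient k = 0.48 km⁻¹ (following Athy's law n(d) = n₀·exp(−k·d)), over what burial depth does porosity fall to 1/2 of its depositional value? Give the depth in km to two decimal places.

n/n₀ = 1/2 ⇒ exp(−k·d) = 1/2 ⇒ d = ln(2) / k
d = 0.6931 / 0.48 = 1.444 km

1.44 km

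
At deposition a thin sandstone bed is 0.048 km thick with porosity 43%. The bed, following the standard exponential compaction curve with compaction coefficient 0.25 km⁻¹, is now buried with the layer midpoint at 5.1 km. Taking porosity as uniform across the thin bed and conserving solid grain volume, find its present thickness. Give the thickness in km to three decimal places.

0.031 km

Porosity at 5.1 km: phi = 0.43·exp(−0.25×5.1) = 0.1202
Solid-volume conservation: h(1−phi) = h₀(1−phi₀) ⇒ h = h₀·(1−phi₀)/(1−phi)
h = 0.048 × (1 − 0.43)/(1 − 0.1202) = 0.048 × 0.6478 = 0.0311 km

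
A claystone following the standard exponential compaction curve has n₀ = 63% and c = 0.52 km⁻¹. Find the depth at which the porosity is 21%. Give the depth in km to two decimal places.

2.11 km

Invert Athy's law: d = ln(n₀/n) / c
d = ln(0.63/0.21) / 0.52 = ln(3) / 0.52 = 1.0986 / 0.52 = 2.113 km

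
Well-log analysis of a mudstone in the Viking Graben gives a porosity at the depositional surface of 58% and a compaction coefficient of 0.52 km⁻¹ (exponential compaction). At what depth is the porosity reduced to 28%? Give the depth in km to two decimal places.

1.40 km

Invert Athy's law: z = ln(φ₀/φ) / β
z = ln(0.58/0.28) / 0.52 = ln(2.071) / 0.52 = 0.7282 / 0.52 = 1.400 km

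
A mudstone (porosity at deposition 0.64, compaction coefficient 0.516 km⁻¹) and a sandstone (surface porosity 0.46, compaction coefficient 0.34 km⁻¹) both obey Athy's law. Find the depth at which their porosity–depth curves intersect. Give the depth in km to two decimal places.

Set n₀ₐ e^(−βₐz) = n₀ᵦ e^(−βᵦz) ⇒ ln(n₀ₐ/n₀ᵦ) = (βₐ − βᵦ)·z
z = ln(0.64/0.46) / (0.516 − 0.34) = 0.3302 / 0.176 = 1.876 km

1.88 km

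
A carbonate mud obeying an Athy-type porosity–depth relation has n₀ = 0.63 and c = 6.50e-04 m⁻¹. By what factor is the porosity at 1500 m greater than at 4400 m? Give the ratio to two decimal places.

6.59

Working in km (1 km = 1000 m; c in km⁻¹ = c in m⁻¹ × 1000):
n(z₁)/n(z₂) = e^(−c·z₁)/e^(−c·z₂) = e^{c(z₂−z₁)}
= exp(0.65 × 2.9) = exp(1.885) = 6.5864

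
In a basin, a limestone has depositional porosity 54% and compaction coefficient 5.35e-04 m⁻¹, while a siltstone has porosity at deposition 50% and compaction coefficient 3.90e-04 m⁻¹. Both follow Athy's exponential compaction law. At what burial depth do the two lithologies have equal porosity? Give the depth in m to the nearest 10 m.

Working in km (1 km = 1000 m; k in km⁻¹ = k in m⁻¹ × 1000):
Set n₀ₐ e^(−kₐz) = n₀ᵦ e^(−kᵦz) ⇒ ln(n₀ₐ/n₀ᵦ) = (kₐ − kᵦ)·z
z = ln(0.54/0.5) / (0.535 − 0.39) = 0.0770 / 0.145 = 0.531 km

530 m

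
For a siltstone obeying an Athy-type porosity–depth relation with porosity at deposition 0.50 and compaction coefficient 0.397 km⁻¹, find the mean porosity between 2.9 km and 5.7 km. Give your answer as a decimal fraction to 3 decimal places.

0.095

⟨n⟩ = (1/(Z₂−Z₁)) ∫ n₀ e^(−kZ) dZ = n₀·(e^(−k·Z₁) − e^(−k·Z₂)) / (k·(Z₂−Z₁))
e^(−0.397×2.9) = 0.3162; e^(−0.397×5.7) = 0.1040
⟨n⟩ = 0.5 × (0.3162 − 0.1040) / (0.397 × 2.8) = 0.5 × 0.1909 = 0.0954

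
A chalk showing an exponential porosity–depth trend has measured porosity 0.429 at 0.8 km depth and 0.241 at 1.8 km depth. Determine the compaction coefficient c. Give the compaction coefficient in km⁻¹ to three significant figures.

0.577 km⁻¹

Athy: phi(Z) = phi₀ e^(−cZ) ⇒ phi₁/phi₂ = e^{c(Z₂−Z₁)} ⇒ c = ln(phi₁/phi₂)/(Z₂−Z₁)
c = ln(0.429/0.241) / (1.8 − 0.8) = ln(1.78) / 1 = 0.5767 / 1 = 0.5767 km⁻¹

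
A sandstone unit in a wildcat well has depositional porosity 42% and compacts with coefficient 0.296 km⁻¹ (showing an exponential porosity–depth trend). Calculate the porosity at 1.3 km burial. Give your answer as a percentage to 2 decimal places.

28.58%

φ = φ₀·exp(−k·z) = 0.42 × exp(−0.296 × 1.3) = 0.42 × exp(−0.3848)
  = 0.42 × 0.6806 = 0.2858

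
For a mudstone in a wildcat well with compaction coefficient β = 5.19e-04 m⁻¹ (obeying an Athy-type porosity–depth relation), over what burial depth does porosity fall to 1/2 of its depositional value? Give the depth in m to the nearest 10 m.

Working in km (1 km = 1000 m; β in km⁻¹ = β in m⁻¹ × 1000):
φ/φ₀ = 1/2 ⇒ exp(−β·Z) = 1/2 ⇒ Z = ln(2) / β
Z = 0.6931 / 0.519 = 1.336 km

1340 m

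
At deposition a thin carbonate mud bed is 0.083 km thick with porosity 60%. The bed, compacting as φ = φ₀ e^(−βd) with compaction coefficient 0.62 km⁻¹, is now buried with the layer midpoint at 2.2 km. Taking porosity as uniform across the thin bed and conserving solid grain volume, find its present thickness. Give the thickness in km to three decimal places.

0.039 km

Porosity at 2.2 km: φ = 0.6·exp(−0.62×2.2) = 0.1534
Solid-volume conservation: h(1−φ) = h₀(1−φ₀) ⇒ h = h₀·(1−φ₀)/(1−φ)
h = 0.083 × (1 − 0.6)/(1 − 0.1534) = 0.083 × 0.4725 = 0.0392 km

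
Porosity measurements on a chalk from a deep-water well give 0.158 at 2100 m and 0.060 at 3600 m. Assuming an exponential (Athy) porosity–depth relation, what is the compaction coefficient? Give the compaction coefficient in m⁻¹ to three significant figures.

Working in km (1 km = 1000 m; β in km⁻¹ = β in m⁻¹ × 1000):
Athy: phi(z) = phi₀ e^(−βz) ⇒ phi₁/phi₂ = e^{β(z₂−z₁)} ⇒ β = ln(phi₁/phi₂)/(z₂−z₁)
β = ln(0.158/0.06) / (3.6 − 2.1) = ln(2.633) / 1.5 = 0.9683 / 1.5 = 0.6455 km⁻¹

0.000646 m⁻¹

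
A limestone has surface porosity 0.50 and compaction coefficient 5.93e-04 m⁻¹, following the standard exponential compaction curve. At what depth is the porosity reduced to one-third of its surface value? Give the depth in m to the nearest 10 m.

1850 m

Working in km (1 km = 1000 m; k in km⁻¹ = k in m⁻¹ × 1000):
phi/phi₀ = 1/3 ⇒ exp(−k·Z) = 1/3 ⇒ Z = ln(3) / k
Z = 1.0986 / 0.593 = 1.853 km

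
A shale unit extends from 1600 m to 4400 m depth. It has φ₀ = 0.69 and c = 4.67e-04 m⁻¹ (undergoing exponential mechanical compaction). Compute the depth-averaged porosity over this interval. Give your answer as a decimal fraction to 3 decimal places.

Working in km (1 km = 1000 m; c in km⁻¹ = c in m⁻¹ × 1000):
⟨φ⟩ = (1/(z₂−z₁)) ∫ φ₀ e^(−cz) dz = φ₀·(e^(−c·z₁) − e^(−c·z₂)) / (c·(z₂−z₁))
e^(−0.467×1.6) = 0.4737; e^(−0.467×4.4) = 0.1281
⟨φ⟩ = 0.69 × (0.4737 − 0.1281) / (0.467 × 2.8) = 0.69 × 0.2643 = 0.1824

0.182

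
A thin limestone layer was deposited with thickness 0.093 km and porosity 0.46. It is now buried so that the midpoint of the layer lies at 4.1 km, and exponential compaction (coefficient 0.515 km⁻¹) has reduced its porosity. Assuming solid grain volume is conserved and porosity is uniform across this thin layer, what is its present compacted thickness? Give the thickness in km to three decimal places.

0.053 km

Porosity at 4.1 km: phi = 0.46·exp(−0.515×4.1) = 0.0557
Solid-volume conservation: h(1−phi) = h₀(1−phi₀) ⇒ h = h₀·(1−phi₀)/(1−phi)
h = 0.093 × (1 − 0.46)/(1 − 0.0557) = 0.093 × 0.5718 = 0.0532 km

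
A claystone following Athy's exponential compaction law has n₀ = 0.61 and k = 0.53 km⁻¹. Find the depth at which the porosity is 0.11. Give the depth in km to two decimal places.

3.23 km

Invert Athy's law: Z = ln(n₀/n) / k
Z = ln(0.61/0.11) / 0.53 = ln(5.545) / 0.53 = 1.7130 / 0.53 = 3.232 km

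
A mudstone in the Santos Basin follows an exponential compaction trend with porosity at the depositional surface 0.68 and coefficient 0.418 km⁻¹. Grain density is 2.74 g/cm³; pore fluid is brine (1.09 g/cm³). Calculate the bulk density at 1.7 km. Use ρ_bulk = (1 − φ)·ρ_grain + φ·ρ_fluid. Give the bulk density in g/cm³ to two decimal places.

2.19 g/cm³

Porosity at depth: phi = 0.68·exp(−0.418×1.7) = 0.68×0.4913 = 0.3341
Bulk density: ρ_b = (1−phi)ρ_g + phi·ρ_f = 0.6659×2.74 + 0.3341×1.09
       = 1.825 + 0.364 = 2.189 g/cm³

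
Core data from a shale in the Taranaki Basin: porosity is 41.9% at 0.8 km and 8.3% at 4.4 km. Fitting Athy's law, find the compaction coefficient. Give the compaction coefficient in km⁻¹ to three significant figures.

Athy: n(d) = n₀ e^(−cd) ⇒ n₁/n₂ = e^{c(d₂−d₁)} ⇒ c = ln(n₁/n₂)/(d₂−d₁)
c = ln(0.419/0.083) / (4.4 − 0.8) = ln(5.048) / 3.6 = 1.6190 / 3.6 = 0.4497 km⁻¹

0.450 km⁻¹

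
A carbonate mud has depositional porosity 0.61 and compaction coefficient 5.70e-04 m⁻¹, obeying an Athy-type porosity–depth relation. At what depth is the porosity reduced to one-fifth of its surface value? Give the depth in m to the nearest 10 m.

2820 m

Working in km (1 km = 1000 m; c in km⁻¹ = c in m⁻¹ × 1000):
φ/φ₀ = 1/5 ⇒ exp(−c·Z) = 1/5 ⇒ Z = ln(5) / c
Z = 1.6094 / 0.57 = 2.824 km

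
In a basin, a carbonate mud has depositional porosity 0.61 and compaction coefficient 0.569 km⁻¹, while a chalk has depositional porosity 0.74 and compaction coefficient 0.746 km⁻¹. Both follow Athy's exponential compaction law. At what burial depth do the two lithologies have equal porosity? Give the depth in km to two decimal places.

Set φ₀ₐ e^(−kₐd) = φ₀ᵦ e^(−kᵦd) ⇒ ln(φ₀ₐ/φ₀ᵦ) = (kₐ − kᵦ)·d
d = ln(0.61/0.74) / (0.569 − 0.746) = -0.1932 / -0.177 = 1.091 km

1.09 km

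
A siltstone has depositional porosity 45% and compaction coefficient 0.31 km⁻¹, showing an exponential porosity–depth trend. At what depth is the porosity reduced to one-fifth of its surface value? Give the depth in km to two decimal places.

5.19 km

phi/phi₀ = 1/5 ⇒ exp(−k·d) = 1/5 ⇒ d = ln(5) / k
d = 1.6094 / 0.31 = 5.192 km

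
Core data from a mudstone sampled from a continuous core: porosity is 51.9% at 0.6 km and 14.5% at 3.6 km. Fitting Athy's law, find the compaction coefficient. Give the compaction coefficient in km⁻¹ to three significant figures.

Athy: φ(Z) = φ₀ e^(−βZ) ⇒ φ₁/φ₂ = e^{β(Z₂−Z₁)} ⇒ β = ln(φ₁/φ₂)/(Z₂−Z₁)
β = ln(0.519/0.145) / (3.6 − 0.6) = ln(3.579) / 3 = 1.2752 / 3 = 0.4251 km⁻¹

0.425 km⁻¹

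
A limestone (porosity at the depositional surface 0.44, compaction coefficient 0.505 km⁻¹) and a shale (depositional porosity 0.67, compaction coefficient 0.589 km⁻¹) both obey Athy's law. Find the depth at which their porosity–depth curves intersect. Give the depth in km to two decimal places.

5.01 km

Set n₀ₐ e^(−kₐz) = n₀ᵦ e^(−kᵦz) ⇒ ln(n₀ₐ/n₀ᵦ) = (kₐ − kᵦ)·z
z = ln(0.44/0.67) / (0.505 − 0.589) = -0.4205 / -0.084 = 5.006 km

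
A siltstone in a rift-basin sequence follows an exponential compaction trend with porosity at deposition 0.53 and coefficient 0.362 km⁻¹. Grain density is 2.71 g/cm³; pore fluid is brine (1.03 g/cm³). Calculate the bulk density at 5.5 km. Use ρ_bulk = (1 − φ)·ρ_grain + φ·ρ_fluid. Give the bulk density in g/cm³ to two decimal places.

Porosity at depth: φ = 0.53·exp(−0.362×5.5) = 0.53×0.1366 = 0.0724
Bulk density: ρ_b = (1−φ)ρ_g + φ·ρ_f = 0.9276×2.71 + 0.0724×1.03
       = 2.514 + 0.075 = 2.588 g/cm³

2.59 g/cm³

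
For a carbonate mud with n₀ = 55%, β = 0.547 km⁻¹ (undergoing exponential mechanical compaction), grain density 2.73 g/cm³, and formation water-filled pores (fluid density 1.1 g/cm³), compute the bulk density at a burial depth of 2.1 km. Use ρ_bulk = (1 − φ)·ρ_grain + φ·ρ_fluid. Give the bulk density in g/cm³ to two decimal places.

2.45 g/cm³

Porosity at depth: n = 0.55·exp(−0.547×2.1) = 0.55×0.3170 = 0.1744
Bulk density: ρ_b = (1−n)ρ_g + n·ρ_f = 0.8256×2.73 + 0.1744×1.1
       = 2.254 + 0.192 = 2.446 g/cm³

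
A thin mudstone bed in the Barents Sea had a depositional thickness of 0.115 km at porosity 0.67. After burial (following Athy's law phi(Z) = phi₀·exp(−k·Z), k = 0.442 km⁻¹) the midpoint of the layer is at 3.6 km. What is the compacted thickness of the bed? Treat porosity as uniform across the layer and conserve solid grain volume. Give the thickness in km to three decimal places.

Porosity at 3.6 km: phi = 0.67·exp(−0.442×3.6) = 0.1365
Solid-volume conservation: h(1−phi) = h₀(1−phi₀) ⇒ h = h₀·(1−phi₀)/(1−phi)
h = 0.115 × (1 − 0.67)/(1 − 0.1365) = 0.115 × 0.3822 = 0.0439 km

0.044 km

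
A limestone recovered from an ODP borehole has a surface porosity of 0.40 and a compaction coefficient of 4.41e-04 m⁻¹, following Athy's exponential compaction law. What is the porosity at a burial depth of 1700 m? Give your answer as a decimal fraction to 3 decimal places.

0.189

Working in km (1 km = 1000 m; β in km⁻¹ = β in m⁻¹ × 1000):
phi = phi₀·exp(−β·d) = 0.4 × exp(−0.441 × 1.7) = 0.4 × exp(−0.7497)
  = 0.4 × 0.4725 = 0.1890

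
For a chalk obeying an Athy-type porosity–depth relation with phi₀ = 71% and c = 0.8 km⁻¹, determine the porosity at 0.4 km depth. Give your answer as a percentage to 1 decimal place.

51.6%

phi = phi₀·exp(−c·d) = 0.71 × exp(−0.8 × 0.4) = 0.71 × exp(−0.32)
  = 0.71 × 0.7261 = 0.5156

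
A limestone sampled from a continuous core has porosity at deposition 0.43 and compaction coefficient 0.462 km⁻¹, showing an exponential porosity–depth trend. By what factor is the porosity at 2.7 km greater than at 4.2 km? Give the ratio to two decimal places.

φ(Z₁)/φ(Z₂) = e^(−c·Z₁)/e^(−c·Z₂) = e^{c(Z₂−Z₁)}
= exp(0.462 × 1.5) = exp(0.693) = 1.9997

2.00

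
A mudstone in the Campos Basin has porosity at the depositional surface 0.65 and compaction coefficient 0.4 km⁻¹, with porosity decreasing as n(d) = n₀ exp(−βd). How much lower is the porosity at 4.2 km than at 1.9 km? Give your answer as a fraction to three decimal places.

n(1.9) = 0.65·e^(−0.4×1.9) = 0.3040
n(4.2) = 0.65·e^(−0.4×4.2) = 0.1211
Δn = 0.3040 − 0.1211 = 0.1828

0.183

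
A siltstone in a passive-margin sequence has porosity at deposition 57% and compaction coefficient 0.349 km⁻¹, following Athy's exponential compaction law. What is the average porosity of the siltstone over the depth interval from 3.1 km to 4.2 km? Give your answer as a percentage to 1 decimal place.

16.0%

⟨phi⟩ = (1/(d₂−d₁)) ∫ phi₀ e^(−kd) dd = phi₀·(e^(−k·d₁) − e^(−k·d₂)) / (k·(d₂−d₁))
e^(−0.349×3.1) = 0.3390; e^(−0.349×4.2) = 0.2309
⟨phi⟩ = 0.57 × (0.3390 − 0.2309) / (0.349 × 1.1) = 0.57 × 0.2815 = 0.1604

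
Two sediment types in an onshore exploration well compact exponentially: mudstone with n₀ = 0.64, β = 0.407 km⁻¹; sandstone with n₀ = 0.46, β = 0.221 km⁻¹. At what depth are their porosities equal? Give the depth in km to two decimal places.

1.78 km

Set n₀ₐ e^(−βₐz) = n₀ᵦ e^(−βᵦz) ⇒ ln(n₀ₐ/n₀ᵦ) = (βₐ − βᵦ)·z
z = ln(0.64/0.46) / (0.407 − 0.221) = 0.3302 / 0.186 = 1.775 km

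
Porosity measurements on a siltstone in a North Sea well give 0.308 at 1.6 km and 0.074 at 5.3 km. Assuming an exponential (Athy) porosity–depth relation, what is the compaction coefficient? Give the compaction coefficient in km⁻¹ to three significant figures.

0.385 km⁻¹

Athy: n(Z) = n₀ e^(−cZ) ⇒ n₁/n₂ = e^{c(Z₂−Z₁)} ⇒ c = ln(n₁/n₂)/(Z₂−Z₁)
c = ln(0.308/0.074) / (5.3 − 1.6) = ln(4.162) / 3.7 = 1.4260 / 3.7 = 0.3854 km⁻¹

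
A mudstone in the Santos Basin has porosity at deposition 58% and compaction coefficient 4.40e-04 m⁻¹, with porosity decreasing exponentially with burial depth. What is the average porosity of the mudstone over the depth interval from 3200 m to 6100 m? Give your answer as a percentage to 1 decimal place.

8.0%

Working in km (1 km = 1000 m; c in km⁻¹ = c in m⁻¹ × 1000):
⟨φ⟩ = (1/(z₂−z₁)) ∫ φ₀ e^(−cz) dz = φ₀·(e^(−c·z₁) − e^(−c·z₂)) / (c·(z₂−z₁))
e^(−0.44×3.2) = 0.2446; e^(−0.44×6.1) = 0.0683
⟨φ⟩ = 0.58 × (0.2446 − 0.0683) / (0.44 × 2.9) = 0.58 × 0.1382 = 0.0802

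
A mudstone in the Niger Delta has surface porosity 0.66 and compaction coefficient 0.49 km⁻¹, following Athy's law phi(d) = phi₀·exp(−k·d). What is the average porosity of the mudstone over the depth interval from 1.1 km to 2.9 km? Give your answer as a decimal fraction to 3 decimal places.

⟨phi⟩ = (1/(d₂−d₁)) ∫ phi₀ e^(−kd) dd = phi₀·(e^(−k·d₁) − e^(−k·d₂)) / (k·(d₂−d₁))
e^(−0.49×1.1) = 0.5833; e^(−0.49×2.9) = 0.2415
⟨phi⟩ = 0.66 × (0.5833 − 0.2415) / (0.49 × 1.8) = 0.66 × 0.3876 = 0.2558

0.256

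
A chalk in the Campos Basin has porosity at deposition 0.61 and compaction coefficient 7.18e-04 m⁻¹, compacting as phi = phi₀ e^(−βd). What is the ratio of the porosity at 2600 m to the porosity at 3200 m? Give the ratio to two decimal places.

1.54

Working in km (1 km = 1000 m; β in km⁻¹ = β in m⁻¹ × 1000):
phi(d₁)/phi(d₂) = e^(−β·d₁)/e^(−β·d₂) = e^{β(d₂−d₁)}
= exp(0.718 × 0.6) = exp(0.4308) = 1.5385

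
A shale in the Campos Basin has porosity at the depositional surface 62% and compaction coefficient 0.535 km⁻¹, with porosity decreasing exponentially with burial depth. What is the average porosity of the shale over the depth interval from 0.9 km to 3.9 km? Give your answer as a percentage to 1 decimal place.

⟨phi⟩ = (1/(d₂−d₁)) ∫ phi₀ e^(−βd) dd = phi₀·(e^(−β·d₁) − e^(−β·d₂)) / (β·(d₂−d₁))
e^(−0.535×0.9) = 0.6179; e^(−0.535×3.9) = 0.1241
⟨phi⟩ = 0.62 × (0.6179 − 0.1241) / (0.535 × 3) = 0.62 × 0.3076 = 0.1907

19.1%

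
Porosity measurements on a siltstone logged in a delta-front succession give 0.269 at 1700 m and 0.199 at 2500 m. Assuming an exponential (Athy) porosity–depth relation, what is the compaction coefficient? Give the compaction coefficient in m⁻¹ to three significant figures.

Working in km (1 km = 1000 m; c in km⁻¹ = c in m⁻¹ × 1000):
Athy: φ(d) = φ₀ e^(−cd) ⇒ φ₁/φ₂ = e^{c(d₂−d₁)} ⇒ c = ln(φ₁/φ₂)/(d₂−d₁)
c = ln(0.269/0.199) / (2.5 − 1.7) = ln(1.352) / 0.8 = 0.3014 / 0.8 = 0.3768 km⁻¹

0.000377 m⁻¹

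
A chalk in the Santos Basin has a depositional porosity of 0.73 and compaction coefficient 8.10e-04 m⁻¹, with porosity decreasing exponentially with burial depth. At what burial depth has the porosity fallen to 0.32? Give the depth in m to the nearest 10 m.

Working in km (1 km = 1000 m; c in km⁻¹ = c in m⁻¹ × 1000):
Invert Athy's law: Z = ln(φ₀/φ) / c
Z = ln(0.73/0.32) / 0.81 = ln(2.281) / 0.81 = 0.8247 / 0.81 = 1.018 km

1020 m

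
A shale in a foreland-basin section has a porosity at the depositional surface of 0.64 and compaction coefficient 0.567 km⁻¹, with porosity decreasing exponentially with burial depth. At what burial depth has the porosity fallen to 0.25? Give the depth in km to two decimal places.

Invert Athy's law: Z = ln(n₀/n) / β
Z = ln(0.64/0.25) / 0.567 = ln(2.56) / 0.567 = 0.9400 / 0.567 = 1.658 km

1.66 km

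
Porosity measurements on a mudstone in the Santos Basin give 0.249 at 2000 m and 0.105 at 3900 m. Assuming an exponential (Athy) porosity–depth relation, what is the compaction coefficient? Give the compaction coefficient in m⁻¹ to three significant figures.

0.000454 m⁻¹

Working in km (1 km = 1000 m; c in km⁻¹ = c in m⁻¹ × 1000):
Athy: φ(z) = φ₀ e^(−cz) ⇒ φ₁/φ₂ = e^{c(z₂−z₁)} ⇒ c = ln(φ₁/φ₂)/(z₂−z₁)
c = ln(0.249/0.105) / (3.9 − 2) = ln(2.371) / 1.9 = 0.8635 / 1.9 = 0.4545 km⁻¹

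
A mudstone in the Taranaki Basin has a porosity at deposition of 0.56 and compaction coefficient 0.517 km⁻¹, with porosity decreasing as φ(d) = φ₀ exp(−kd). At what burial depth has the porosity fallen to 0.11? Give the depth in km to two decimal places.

Invert Athy's law: d = ln(φ₀/φ) / k
d = ln(0.56/0.11) / 0.517 = ln(5.091) / 0.517 = 1.6275 / 0.517 = 3.148 km

3.15 km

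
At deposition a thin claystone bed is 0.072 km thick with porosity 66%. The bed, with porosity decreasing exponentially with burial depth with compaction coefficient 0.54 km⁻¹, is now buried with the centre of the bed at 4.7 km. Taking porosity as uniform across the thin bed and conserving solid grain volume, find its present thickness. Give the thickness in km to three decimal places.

Porosity at 4.7 km: n = 0.66·exp(−0.54×4.7) = 0.0522
Solid-volume conservation: h(1−n) = h₀(1−n₀) ⇒ h = h₀·(1−n₀)/(1−n)
h = 0.072 × (1 − 0.66)/(1 − 0.0522) = 0.072 × 0.3587 = 0.0258 km

0.026 km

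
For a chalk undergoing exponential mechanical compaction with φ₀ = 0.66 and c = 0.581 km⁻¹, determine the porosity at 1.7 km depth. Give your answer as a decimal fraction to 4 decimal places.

φ = φ₀·exp(−c·z) = 0.66 × exp(−0.581 × 1.7) = 0.66 × exp(−0.9877)
  = 0.66 × 0.3724 = 0.2458

0.2458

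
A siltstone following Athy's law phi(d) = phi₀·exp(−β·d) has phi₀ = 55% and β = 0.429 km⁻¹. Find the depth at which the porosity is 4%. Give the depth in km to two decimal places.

6.11 km

Invert Athy's law: d = ln(phi₀/phi) / β
d = ln(0.55/0.04) / 0.429 = ln(13.75) / 0.429 = 2.6210 / 0.429 = 6.110 km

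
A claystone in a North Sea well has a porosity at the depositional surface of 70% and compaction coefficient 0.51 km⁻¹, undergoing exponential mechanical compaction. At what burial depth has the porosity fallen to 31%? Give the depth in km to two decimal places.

Invert Athy's law: z = ln(n₀/n) / β
z = ln(0.7/0.31) / 0.51 = ln(2.258) / 0.51 = 0.8145 / 0.51 = 1.597 km

1.60 km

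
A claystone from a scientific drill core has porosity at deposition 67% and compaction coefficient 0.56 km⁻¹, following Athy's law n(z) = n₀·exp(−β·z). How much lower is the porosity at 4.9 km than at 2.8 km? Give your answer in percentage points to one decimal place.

n(2.8) = 0.67·e^(−0.56×2.8) = 0.1397
n(4.9) = 0.67·e^(−0.56×4.9) = 0.0431
Δn = 0.1397 − 0.0431 = 0.0966

9.7 percentage points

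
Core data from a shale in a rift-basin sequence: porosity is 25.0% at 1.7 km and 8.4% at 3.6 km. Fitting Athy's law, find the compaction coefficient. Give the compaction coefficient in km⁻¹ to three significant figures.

Athy: phi(z) = phi₀ e^(−kz) ⇒ phi₁/phi₂ = e^{k(z₂−z₁)} ⇒ k = ln(phi₁/phi₂)/(z₂−z₁)
k = ln(0.25/0.084) / (3.6 − 1.7) = ln(2.976) / 1.9 = 1.0906 / 1.9 = 0.574 km⁻¹

0.574 km⁻¹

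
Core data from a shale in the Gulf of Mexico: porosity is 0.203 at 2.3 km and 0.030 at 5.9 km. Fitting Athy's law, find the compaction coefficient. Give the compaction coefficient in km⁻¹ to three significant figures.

Athy: n(d) = n₀ e^(−βd) ⇒ n₁/n₂ = e^{β(d₂−d₁)} ⇒ β = ln(n₁/n₂)/(d₂−d₁)
β = ln(0.203/0.03) / (5.9 − 2.3) = ln(6.767) / 3.6 = 1.9120 / 3.6 = 0.5311 km⁻¹

0.531 km⁻¹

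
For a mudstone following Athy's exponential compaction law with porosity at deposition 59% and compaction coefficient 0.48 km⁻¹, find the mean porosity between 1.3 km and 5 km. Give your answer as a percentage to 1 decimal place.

⟨phi⟩ = (1/(Z₂−Z₁)) ∫ phi₀ e^(−cZ) dZ = phi₀·(e^(−c·Z₁) − e^(−c·Z₂)) / (c·(Z₂−Z₁))
e^(−0.48×1.3) = 0.5358; e^(−0.48×5) = 0.0907
⟨phi⟩ = 0.59 × (0.5358 − 0.0907) / (0.48 × 3.7) = 0.59 × 0.2506 = 0.1479

14.8%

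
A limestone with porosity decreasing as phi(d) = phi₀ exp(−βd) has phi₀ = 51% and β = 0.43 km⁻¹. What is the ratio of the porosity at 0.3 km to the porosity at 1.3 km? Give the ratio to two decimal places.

phi(d₁)/phi(d₂) = e^(−β·d₁)/e^(−β·d₂) = e^{β(d₂−d₁)}
= exp(0.43 × 1) = exp(0.43) = 1.5373

1.54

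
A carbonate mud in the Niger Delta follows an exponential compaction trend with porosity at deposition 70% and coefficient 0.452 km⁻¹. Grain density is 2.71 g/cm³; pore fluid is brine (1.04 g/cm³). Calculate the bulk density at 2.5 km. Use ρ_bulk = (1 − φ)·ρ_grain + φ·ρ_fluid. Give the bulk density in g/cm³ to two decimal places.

2.33 g/cm³

Porosity at depth: φ = 0.7·exp(−0.452×2.5) = 0.7×0.3230 = 0.2261
Bulk density: ρ_b = (1−φ)ρ_g + φ·ρ_f = 0.7739×2.71 + 0.2261×1.04
       = 2.097 + 0.235 = 2.332 g/cm³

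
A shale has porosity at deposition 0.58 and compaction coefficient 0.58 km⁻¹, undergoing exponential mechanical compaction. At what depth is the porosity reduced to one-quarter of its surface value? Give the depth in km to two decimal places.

n/n₀ = 1/4 ⇒ exp(−β·d) = 1/4 ⇒ d = ln(4) / β
d = 1.3863 / 0.58 = 2.390 km

2.39 km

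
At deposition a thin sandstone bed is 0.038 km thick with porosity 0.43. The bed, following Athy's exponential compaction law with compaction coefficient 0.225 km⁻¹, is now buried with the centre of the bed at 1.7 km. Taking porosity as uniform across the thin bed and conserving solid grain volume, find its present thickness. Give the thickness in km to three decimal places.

0.031 km

Porosity at 1.7 km: n = 0.43·exp(−0.225×1.7) = 0.2933
Solid-volume conservation: h(1−n) = h₀(1−n₀) ⇒ h = h₀·(1−n₀)/(1−n)
h = 0.038 × (1 − 0.43)/(1 − 0.2933) = 0.038 × 0.8066 = 0.0307 km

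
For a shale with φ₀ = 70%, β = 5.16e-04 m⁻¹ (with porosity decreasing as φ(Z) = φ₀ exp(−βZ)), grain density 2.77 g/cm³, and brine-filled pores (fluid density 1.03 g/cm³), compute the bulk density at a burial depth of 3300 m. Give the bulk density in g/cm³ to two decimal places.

2.55 g/cm³

Working in km (1 km = 1000 m; β in km⁻¹ = β in m⁻¹ × 1000):
Porosity at depth: φ = 0.7·exp(−0.516×3.3) = 0.7×0.1822 = 0.1275
Bulk density: ρ_b = (1−φ)ρ_g + φ·ρ_f = 0.8725×2.77 + 0.1275×1.03
       = 2.417 + 0.131 = 2.548 g/cm³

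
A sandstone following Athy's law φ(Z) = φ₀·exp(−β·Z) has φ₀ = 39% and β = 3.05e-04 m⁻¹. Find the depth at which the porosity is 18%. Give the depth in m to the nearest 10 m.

2540 m

Working in km (1 km = 1000 m; β in km⁻¹ = β in m⁻¹ × 1000):
Invert Athy's law: Z = ln(φ₀/φ) / β
Z = ln(0.39/0.18) / 0.305 = ln(2.167) / 0.305 = 0.7732 / 0.305 = 2.535 km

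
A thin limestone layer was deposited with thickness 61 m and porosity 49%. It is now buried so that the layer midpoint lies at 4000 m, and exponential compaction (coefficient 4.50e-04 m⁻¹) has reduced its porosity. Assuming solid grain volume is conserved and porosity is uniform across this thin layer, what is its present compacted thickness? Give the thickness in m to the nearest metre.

Working in km (1 km = 1000 m; k in km⁻¹ = k in m⁻¹ × 1000):
Porosity at 4 km: φ = 0.49·exp(−0.45×4) = 0.0810
Solid-volume conservation: h(1−φ) = h₀(1−φ₀) ⇒ h = h₀·(1−φ₀)/(1−φ)
h = 0.061 × (1 − 0.49)/(1 − 0.0810) = 0.061 × 0.5549 = 0.0339 km

34 m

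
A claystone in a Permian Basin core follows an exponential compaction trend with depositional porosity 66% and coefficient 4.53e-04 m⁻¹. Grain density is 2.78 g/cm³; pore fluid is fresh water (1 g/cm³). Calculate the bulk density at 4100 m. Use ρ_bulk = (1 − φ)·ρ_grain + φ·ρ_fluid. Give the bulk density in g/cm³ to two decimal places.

2.60 g/cm³

Working in km (1 km = 1000 m; c in km⁻¹ = c in m⁻¹ × 1000):
Porosity at depth: phi = 0.66·exp(−0.453×4.1) = 0.66×0.1561 = 0.1030
Bulk density: ρ_b = (1−phi)ρ_g + phi·ρ_f = 0.8970×2.78 + 0.1030×1
       = 2.494 + 0.103 = 2.597 g/cm³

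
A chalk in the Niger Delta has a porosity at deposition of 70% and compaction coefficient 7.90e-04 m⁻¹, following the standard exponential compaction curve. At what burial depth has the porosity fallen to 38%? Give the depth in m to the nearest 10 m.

Working in km (1 km = 1000 m; k in km⁻¹ = k in m⁻¹ × 1000):
Invert Athy's law: d = ln(phi₀/phi) / k
d = ln(0.7/0.38) / 0.79 = ln(1.842) / 0.79 = 0.6109 / 0.79 = 0.773 km

770 m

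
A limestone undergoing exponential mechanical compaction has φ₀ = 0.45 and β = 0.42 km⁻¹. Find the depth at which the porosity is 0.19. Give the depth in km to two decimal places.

Invert Athy's law: d = ln(φ₀/φ) / β
d = ln(0.45/0.19) / 0.42 = ln(2.368) / 0.42 = 0.8622 / 0.42 = 2.053 km

2.05 km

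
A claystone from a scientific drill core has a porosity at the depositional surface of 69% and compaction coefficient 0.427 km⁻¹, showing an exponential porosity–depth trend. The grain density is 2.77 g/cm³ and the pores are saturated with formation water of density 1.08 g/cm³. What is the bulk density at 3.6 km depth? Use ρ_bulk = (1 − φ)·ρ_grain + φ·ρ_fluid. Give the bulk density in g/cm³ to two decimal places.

2.52 g/cm³

Porosity at depth: phi = 0.69·exp(−0.427×3.6) = 0.69×0.2150 = 0.1483
Bulk density: ρ_b = (1−phi)ρ_g + phi·ρ_f = 0.8517×2.77 + 0.1483×1.08
       = 2.359 + 0.160 = 2.519 g/cm³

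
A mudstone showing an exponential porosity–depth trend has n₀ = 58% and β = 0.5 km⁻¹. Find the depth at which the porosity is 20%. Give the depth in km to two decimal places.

Invert Athy's law: z = ln(n₀/n) / β
z = ln(0.58/0.2) / 0.5 = ln(2.9) / 0.5 = 1.0647 / 0.5 = 2.129 km

2.13 km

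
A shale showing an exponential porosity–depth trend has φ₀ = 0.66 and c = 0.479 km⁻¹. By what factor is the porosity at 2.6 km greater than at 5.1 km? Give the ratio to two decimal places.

φ(Z₁)/φ(Z₂) = e^(−c·Z₁)/e^(−c·Z₂) = e^{c(Z₂−Z₁)}
= exp(0.479 × 2.5) = exp(1.197) = 3.3118

3.31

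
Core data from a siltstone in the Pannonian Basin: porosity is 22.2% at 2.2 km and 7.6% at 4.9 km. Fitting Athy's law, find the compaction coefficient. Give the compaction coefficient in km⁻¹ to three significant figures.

0.397 km⁻¹

Athy: phi(Z) = phi₀ e^(−βZ) ⇒ phi₁/phi₂ = e^{β(Z₂−Z₁)} ⇒ β = ln(phi₁/phi₂)/(Z₂−Z₁)
β = ln(0.222/0.076) / (4.9 − 2.2) = ln(2.921) / 2.7 = 1.0719 / 2.7 = 0.397 km⁻¹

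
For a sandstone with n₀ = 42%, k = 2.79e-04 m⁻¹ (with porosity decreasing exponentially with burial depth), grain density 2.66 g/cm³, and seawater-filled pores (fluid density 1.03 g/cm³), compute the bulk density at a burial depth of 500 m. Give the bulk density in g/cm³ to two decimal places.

2.06 g/cm³

Working in km (1 km = 1000 m; k in km⁻¹ = k in m⁻¹ × 1000):
Porosity at depth: n = 0.42·exp(−0.279×0.5) = 0.42×0.8698 = 0.3653
Bulk density: ρ_b = (1−n)ρ_g + n·ρ_f = 0.6347×2.66 + 0.3653×1.03
       = 1.688 + 0.376 = 2.065 g/cm³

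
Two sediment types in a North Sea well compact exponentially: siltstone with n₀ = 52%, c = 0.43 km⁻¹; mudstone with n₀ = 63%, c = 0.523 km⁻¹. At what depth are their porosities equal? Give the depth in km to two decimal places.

Set n₀ₐ e^(−cₐZ) = n₀ᵦ e^(−cᵦZ) ⇒ ln(n₀ₐ/n₀ᵦ) = (cₐ − cᵦ)·Z
Z = ln(0.52/0.63) / (0.43 − 0.523) = -0.1919 / -0.093 = 2.063 km

2.06 km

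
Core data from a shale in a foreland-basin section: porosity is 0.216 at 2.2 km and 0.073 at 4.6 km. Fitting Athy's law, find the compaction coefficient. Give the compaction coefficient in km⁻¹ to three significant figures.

Athy: φ(z) = φ₀ e^(−βz) ⇒ φ₁/φ₂ = e^{β(z₂−z₁)} ⇒ β = ln(φ₁/φ₂)/(z₂−z₁)
β = ln(0.216/0.073) / (4.6 − 2.2) = ln(2.959) / 2.4 = 1.0848 / 2.4 = 0.452 km⁻¹

0.452 km⁻¹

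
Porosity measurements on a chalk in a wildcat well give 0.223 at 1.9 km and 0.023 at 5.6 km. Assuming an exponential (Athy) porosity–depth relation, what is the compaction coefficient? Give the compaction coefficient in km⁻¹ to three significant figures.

Athy: phi(Z) = phi₀ e^(−cZ) ⇒ phi₁/phi₂ = e^{c(Z₂−Z₁)} ⇒ c = ln(phi₁/phi₂)/(Z₂−Z₁)
c = ln(0.223/0.023) / (5.6 − 1.9) = ln(9.696) / 3.7 = 2.2717 / 3.7 = 0.614 km⁻¹

0.614 km⁻¹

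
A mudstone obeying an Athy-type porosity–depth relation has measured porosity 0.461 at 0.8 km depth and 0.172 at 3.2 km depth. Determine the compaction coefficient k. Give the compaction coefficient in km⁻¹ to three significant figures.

0.411 km⁻¹

Athy: phi(z) = phi₀ e^(−kz) ⇒ phi₁/phi₂ = e^{k(z₂−z₁)} ⇒ k = ln(phi₁/phi₂)/(z₂−z₁)
k = ln(0.461/0.172) / (3.2 − 0.8) = ln(2.68) / 2.4 = 0.9859 / 2.4 = 0.4108 km⁻¹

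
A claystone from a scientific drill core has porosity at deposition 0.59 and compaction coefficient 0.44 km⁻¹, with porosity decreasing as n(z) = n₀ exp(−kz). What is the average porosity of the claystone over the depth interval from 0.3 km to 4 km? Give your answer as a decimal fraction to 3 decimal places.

0.255

⟨n⟩ = (1/(z₂−z₁)) ∫ n₀ e^(−kz) dz = n₀·(e^(−k·z₁) − e^(−k·z₂)) / (k·(z₂−z₁))
e^(−0.44×0.3) = 0.8763; e^(−0.44×4) = 0.1720
⟨n⟩ = 0.59 × (0.8763 − 0.1720) / (0.44 × 3.7) = 0.59 × 0.4326 = 0.2552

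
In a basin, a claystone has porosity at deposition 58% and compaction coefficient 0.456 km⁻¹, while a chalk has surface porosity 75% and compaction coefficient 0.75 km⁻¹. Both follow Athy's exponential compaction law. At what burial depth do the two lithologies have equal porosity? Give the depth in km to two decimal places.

Set n₀ₐ e^(−cₐz) = n₀ᵦ e^(−cᵦz) ⇒ ln(n₀ₐ/n₀ᵦ) = (cₐ − cᵦ)·z
z = ln(0.58/0.75) / (0.456 − 0.75) = -0.2570 / -0.294 = 0.874 km

0.87 km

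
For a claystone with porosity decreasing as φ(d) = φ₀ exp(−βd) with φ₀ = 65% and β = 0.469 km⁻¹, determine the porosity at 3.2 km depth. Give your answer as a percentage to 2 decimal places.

φ = φ₀·exp(−β·d) = 0.65 × exp(−0.469 × 3.2) = 0.65 × exp(−1.501)
  = 0.65 × 0.2230 = 0.1449

14.49%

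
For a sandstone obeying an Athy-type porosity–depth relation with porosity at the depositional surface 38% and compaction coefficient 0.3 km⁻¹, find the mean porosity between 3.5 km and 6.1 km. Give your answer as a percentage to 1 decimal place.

9.2%

⟨phi⟩ = (1/(z₂−z₁)) ∫ phi₀ e^(−cz) dz = phi₀·(e^(−c·z₁) − e^(−c·z₂)) / (c·(z₂−z₁))
e^(−0.3×3.5) = 0.3499; e^(−0.3×6.1) = 0.1604
⟨phi⟩ = 0.38 × (0.3499 − 0.1604) / (0.3 × 2.6) = 0.38 × 0.2430 = 0.0923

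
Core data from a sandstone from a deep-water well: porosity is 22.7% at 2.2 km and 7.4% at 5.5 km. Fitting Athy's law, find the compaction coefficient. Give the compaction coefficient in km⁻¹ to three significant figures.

Athy: phi(z) = phi₀ e^(−βz) ⇒ phi₁/phi₂ = e^{β(z₂−z₁)} ⇒ β = ln(phi₁/phi₂)/(z₂−z₁)
β = ln(0.227/0.074) / (5.5 − 2.2) = ln(3.068) / 3.3 = 1.1209 / 3.3 = 0.3397 km⁻¹

0.340 km⁻¹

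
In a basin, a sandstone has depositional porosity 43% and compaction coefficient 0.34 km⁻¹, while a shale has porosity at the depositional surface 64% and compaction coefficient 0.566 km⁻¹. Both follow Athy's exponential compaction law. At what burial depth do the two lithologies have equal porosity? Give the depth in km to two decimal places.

Set φ₀ₐ e^(−kₐZ) = φ₀ᵦ e^(−kᵦZ) ⇒ ln(φ₀ₐ/φ₀ᵦ) = (kₐ − kᵦ)·Z
Z = ln(0.43/0.64) / (0.34 − 0.566) = -0.3977 / -0.226 = 1.760 km

1.76 km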